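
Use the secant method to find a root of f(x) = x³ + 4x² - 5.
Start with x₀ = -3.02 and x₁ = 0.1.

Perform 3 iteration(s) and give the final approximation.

f(x) = x³ + 4x² - 5
x₀ = -3.02, x₁ = 0.1

Secant formula: x_{n+1} = x_n - f(x_n)(x_n - x_{n-1})/(f(x_n) - f(x_{n-1}))

Iteration 1:
  f(-3.020000) = 3.937992
  f(0.100000) = -4.959000
  x_2 = 0.100000 - (-4.959000)×(0.100000 - (-3.020000))/(-4.959000 - 3.937992)
       = -1.639024
Iteration 2:
  f(0.100000) = -4.959000
  f(-1.639024) = 1.342524
  x_3 = -1.639024 - 1.342524×(-1.639024 - 0.100000)/(1.342524 - (-4.959000))
       = -1.268529
Iteration 3:
  f(-1.639024) = 1.342524
  f(-1.268529) = -0.604610
  x_4 = -1.268529 - (-0.604610)×(-1.268529 - (-1.639024))/(-0.604610 - 1.342524)
       = -1.383572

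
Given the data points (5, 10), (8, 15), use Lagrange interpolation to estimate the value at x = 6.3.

Lagrange interpolation formula:
P(x) = Σ yᵢ × Lᵢ(x)
where Lᵢ(x) = Π_{j≠i} (x - xⱼ)/(xᵢ - xⱼ)

L_0(6.3) = (6.3 - 8)/(5 - 8) = 0.566667
L_1(6.3) = (6.3 - 5)/(8 - 5) = 0.433333

P(6.3) = 10×L_0(6.3) + 15×L_1(6.3)
P(6.3) = 12.166667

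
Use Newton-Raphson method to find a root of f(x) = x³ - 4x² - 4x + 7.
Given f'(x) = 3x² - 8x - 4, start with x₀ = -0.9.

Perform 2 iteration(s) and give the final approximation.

f(x) = x³ - 4x² - 4x + 7
f'(x) = 3x² - 8x - 4
x₀ = -0.9

Newton-Raphson formula: x_{n+1} = x_n - f(x_n)/f'(x_n)

Iteration 1:
  f(-0.900000) = 6.631000
  f'(-0.900000) = 5.630000
  x_1 = -0.900000 - 6.631000/5.630000 = -2.077798
Iteration 2:
  f(-2.077798) = -10.928136
  f'(-2.077798) = 25.574108
  x_2 = -2.077798 - (-10.928136)/25.574108 = -1.650485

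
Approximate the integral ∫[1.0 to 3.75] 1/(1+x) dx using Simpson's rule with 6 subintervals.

f(x) = 1/(1+x)
a = 1.0, b = 3.75, n = 6
h = (b - a)/n = 0.458333

Simpson's rule: (h/3)[f(x₀) + 4f(x₁) + 2f(x₂) + ... + f(xₙ)]

x_0 = 1.0000, f(x_0) = 0.500000, coefficient = 1
x_1 = 1.4583, f(x_1) = 0.406780, coefficient = 4
x_2 = 1.9167, f(x_2) = 0.342857, coefficient = 2
x_3 = 2.3750, f(x_3) = 0.296296, coefficient = 4
x_4 = 2.8333, f(x_4) = 0.260870, coefficient = 2
x_5 = 3.2917, f(x_5) = 0.233010, coefficient = 4
x_6 = 3.7500, f(x_6) = 0.210526, coefficient = 1

I ≈ (0.458333/3) × 5.662322 = 0.865077
Exact value: 0.864997
Error: 0.000080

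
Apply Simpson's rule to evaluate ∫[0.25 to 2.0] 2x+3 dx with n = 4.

f(x) = 2x+3
a = 0.25, b = 2.0, n = 4
h = (b - a)/n = 0.437500

Simpson's rule: (h/3)[f(x₀) + 4f(x₁) + 2f(x₂) + ... + f(xₙ)]

x_0 = 0.2500, f(x_0) = 3.500000, coefficient = 1
x_1 = 0.6875, f(x_1) = 4.375000, coefficient = 4
x_2 = 1.1250, f(x_2) = 5.250000, coefficient = 2
x_3 = 1.5625, f(x_3) = 6.125000, coefficient = 4
x_4 = 2.0000, f(x_4) = 7.000000, coefficient = 1

I ≈ (0.437500/3) × 63.000000 = 9.187500
Exact value: 9.187500
Error: 0.000000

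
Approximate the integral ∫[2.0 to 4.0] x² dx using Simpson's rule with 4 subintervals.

f(x) = x²
a = 2.0, b = 4.0, n = 4
h = (b - a)/n = 0.500000

Simpson's rule: (h/3)[f(x₀) + 4f(x₁) + 2f(x₂) + ... + f(xₙ)]

x_0 = 2.0000, f(x_0) = 4.000000, coefficient = 1
x_1 = 2.5000, f(x_1) = 6.250000, coefficient = 4
x_2 = 3.0000, f(x_2) = 9.000000, coefficient = 2
x_3 = 3.5000, f(x_3) = 12.250000, coefficient = 4
x_4 = 4.0000, f(x_4) = 16.000000, coefficient = 1

I ≈ (0.500000/3) × 112.000000 = 18.666667
Exact value: 18.666667
Error: 0.000000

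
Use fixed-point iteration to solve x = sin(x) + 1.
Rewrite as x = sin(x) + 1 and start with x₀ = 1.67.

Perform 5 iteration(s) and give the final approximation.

Equation: x = sin(x) + 1
Fixed-point form: x = sin(x) + 1
x₀ = 1.67

x_1 = g(1.670000) = 1.995083
x_2 = g(1.995083) = 1.911332
x_3 = g(1.911332) = 1.942576
x_4 = g(1.942576) = 1.931682
x_5 = g(1.931682) = 1.935584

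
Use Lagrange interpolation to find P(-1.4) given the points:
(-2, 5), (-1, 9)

Lagrange interpolation formula:
P(x) = Σ yᵢ × Lᵢ(x)
where Lᵢ(x) = Π_{j≠i} (x - xⱼ)/(xᵢ - xⱼ)

L_0(-1.4) = (-1.4 - (-1))/(-2 - (-1)) = 0.400000
L_1(-1.4) = (-1.4 - (-2))/(-1 - (-2)) = 0.600000

P(-1.4) = 5×L_0(-1.4) + 9×L_1(-1.4)
P(-1.4) = 7.400000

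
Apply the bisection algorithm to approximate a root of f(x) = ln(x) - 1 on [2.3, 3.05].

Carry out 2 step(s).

f(x) = ln(x) - 1
Initial interval: [2.3, 3.05]

Iteration 1:
  c_1 = (2.300000 + 3.050000)/2 = 2.675000
  f(c_1) = f(2.675000) = -0.016051
  f(a) × f(c) ≥ 0, new interval: [2.675000, 3.050000]
Iteration 2:
  c_2 = (2.675000 + 3.050000)/2 = 2.862500
  f(c_2) = f(2.862500) = 0.051695
  f(a) × f(c) < 0, new interval: [2.675000, 2.862500]

After 2 iteration(s), the approximation is c_2 = 2.862500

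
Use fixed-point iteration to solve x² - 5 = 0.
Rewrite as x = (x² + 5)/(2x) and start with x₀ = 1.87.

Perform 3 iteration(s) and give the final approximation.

Equation: x² - 5 = 0
Fixed-point form: x = (x² + 5)/(2x)
x₀ = 1.87

x_1 = g(1.870000) = 2.271898
x_2 = g(2.271898) = 2.236351
x_3 = g(2.236351) = 2.236068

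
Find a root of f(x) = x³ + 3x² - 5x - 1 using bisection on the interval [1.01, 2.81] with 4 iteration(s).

f(x) = x³ + 3x² - 5x - 1
Initial interval: [1.01, 2.81]

Iteration 1:
  c_1 = (1.010000 + 2.810000)/2 = 1.910000
  f(c_1) = f(1.910000) = 7.362171
  f(a) × f(c) < 0, new interval: [1.010000, 1.910000]
Iteration 2:
  c_2 = (1.010000 + 1.910000)/2 = 1.460000
  f(c_2) = f(1.460000) = 1.206936
  f(a) × f(c) < 0, new interval: [1.010000, 1.460000]
Iteration 3:
  c_3 = (1.010000 + 1.460000)/2 = 1.235000
  f(c_3) = f(1.235000) = -0.715672
  f(a) × f(c) ≥ 0, new interval: [1.235000, 1.460000]
Iteration 4:
  c_4 = (1.235000 + 1.460000)/2 = 1.347500
  f(c_4) = f(1.347500) = 0.156500
  f(a) × f(c) < 0, new interval: [1.235000, 1.347500]

After 4 iteration(s), the approximation is c_4 = 1.347500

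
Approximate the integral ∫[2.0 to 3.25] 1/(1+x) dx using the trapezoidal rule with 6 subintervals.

f(x) = 1/(1+x)
a = 2.0, b = 3.25, n = 6
h = (b - a)/n = 0.208333

Trapezoidal rule: (h/2)[f(x₀) + 2f(x₁) + 2f(x₂) + ... + f(xₙ)]

x_0 = 2.0000, f(x_0) = 0.333333, coefficient = 1
x_1 = 2.2083, f(x_1) = 0.311688, coefficient = 2
x_2 = 2.4167, f(x_2) = 0.292683, coefficient = 2
x_3 = 2.6250, f(x_3) = 0.275862, coefficient = 2
x_4 = 2.8333, f(x_4) = 0.260870, coefficient = 2
x_5 = 3.0417, f(x_5) = 0.247423, coefficient = 2
x_6 = 3.2500, f(x_6) = 0.235294, coefficient = 1

I ≈ (0.208333/2) × 3.345679 = 0.348508
Exact value: 0.348307
Error: 0.000201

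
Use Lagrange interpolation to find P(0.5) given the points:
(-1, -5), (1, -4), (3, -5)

Lagrange interpolation formula:
P(x) = Σ yᵢ × Lᵢ(x)
where Lᵢ(x) = Π_{j≠i} (x - xⱼ)/(xᵢ - xⱼ)

L_0(0.5) = (0.5 - 1)/(-1 - 1) × (0.5 - 3)/(-1 - 3) = 0.156250
L_1(0.5) = (0.5 - (-1))/(1 - (-1)) × (0.5 - 3)/(1 - 3) = 0.937500
L_2(0.5) = (0.5 - (-1))/(3 - (-1)) × (0.5 - 1)/(3 - 1) = -0.093750

P(0.5) = (-5)×L_0(0.5) + (-4)×L_1(0.5) + (-5)×L_2(0.5)
P(0.5) = -4.062500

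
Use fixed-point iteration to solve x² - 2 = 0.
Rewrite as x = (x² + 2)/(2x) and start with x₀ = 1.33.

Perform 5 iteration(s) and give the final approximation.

Equation: x² - 2 = 0
Fixed-point form: x = (x² + 2)/(2x)
x₀ = 1.33

x_1 = g(1.330000) = 1.416880
x_2 = g(1.416880) = 1.414216
x_3 = g(1.414216) = 1.414214
x_4 = g(1.414214) = 1.414214
x_5 = g(1.414214) = 1.414214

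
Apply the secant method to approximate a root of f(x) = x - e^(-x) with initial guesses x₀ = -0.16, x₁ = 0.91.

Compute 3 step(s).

f(x) = x - e^(-x)
x₀ = -0.16, x₁ = 0.91

Secant formula: x_{n+1} = x_n - f(x_n)(x_n - x_{n-1})/(f(x_n) - f(x_{n-1}))

Iteration 1:
  f(-0.160000) = -1.333511
  f(0.910000) = 0.507476
  x_2 = 0.910000 - 0.507476×(0.910000 - (-0.160000))/(0.507476 - (-1.333511))
       = 0.615050
Iteration 2:
  f(0.910000) = 0.507476
  f(0.615050) = 0.074436
  x_3 = 0.615050 - 0.074436×(0.615050 - 0.910000)/(0.074436 - 0.507476)
       = 0.564350
Iteration 3:
  f(0.615050) = 0.074436
  f(0.564350) = -0.004379
  x_4 = 0.564350 - (-0.004379)×(0.564350 - 0.615050)/(-0.004379 - 0.074436)
       = 0.567167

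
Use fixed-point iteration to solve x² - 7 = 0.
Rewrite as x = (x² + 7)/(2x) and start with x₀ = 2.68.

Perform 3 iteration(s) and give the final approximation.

Equation: x² - 7 = 0
Fixed-point form: x = (x² + 7)/(2x)
x₀ = 2.68

x_1 = g(2.680000) = 2.645970
x_2 = g(2.645970) = 2.645751
x_3 = g(2.645751) = 2.645751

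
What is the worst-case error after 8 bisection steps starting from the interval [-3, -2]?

Bisection error bound: |error| ≤ (b-a)/2^n
|error| ≤ (-2 - (-3))/2^8 = 1/2^8
|error| ≤ 0.0039062500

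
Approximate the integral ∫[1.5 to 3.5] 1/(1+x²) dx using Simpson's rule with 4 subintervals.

f(x) = 1/(1+x²)
a = 1.5, b = 3.5, n = 4
h = (b - a)/n = 0.500000

Simpson's rule: (h/3)[f(x₀) + 4f(x₁) + 2f(x₂) + ... + f(xₙ)]

x_0 = 1.5000, f(x_0) = 0.307692, coefficient = 1
x_1 = 2.0000, f(x_1) = 0.200000, coefficient = 4
x_2 = 2.5000, f(x_2) = 0.137931, coefficient = 2
x_3 = 3.0000, f(x_3) = 0.100000, coefficient = 4
x_4 = 3.5000, f(x_4) = 0.075472, coefficient = 1

I ≈ (0.500000/3) × 1.859026 = 0.309838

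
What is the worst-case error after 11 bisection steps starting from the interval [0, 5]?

Bisection error bound: |error| ≤ (b-a)/2^n
|error| ≤ (5 - 0)/2^11 = 5/2^11
|error| ≤ 0.0024414062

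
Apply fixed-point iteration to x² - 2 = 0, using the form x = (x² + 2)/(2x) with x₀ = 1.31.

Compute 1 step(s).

Equation: x² - 2 = 0
Fixed-point form: x = (x² + 2)/(2x)
x₀ = 1.31

x_1 = g(1.310000) = 1.418359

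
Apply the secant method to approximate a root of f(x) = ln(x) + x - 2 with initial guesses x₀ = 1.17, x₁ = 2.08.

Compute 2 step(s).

f(x) = ln(x) + x - 2
x₀ = 1.17, x₁ = 2.08

Secant formula: x_{n+1} = x_n - f(x_n)(x_n - x_{n-1})/(f(x_n) - f(x_{n-1}))

Iteration 1:
  f(1.170000) = -0.672996
  f(2.080000) = 0.812368
  x_2 = 2.080000 - 0.812368×(2.080000 - 1.170000)/(0.812368 - (-0.672996))
       = 1.582307
Iteration 2:
  f(2.080000) = 0.812368
  f(1.582307) = 0.041192
  x_3 = 1.582307 - 0.041192×(1.582307 - 2.080000)/(0.041192 - 0.812368)
       = 1.555724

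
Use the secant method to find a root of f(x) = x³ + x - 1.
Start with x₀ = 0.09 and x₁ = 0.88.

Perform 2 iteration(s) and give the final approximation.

f(x) = x³ + x - 1
x₀ = 0.09, x₁ = 0.88

Secant formula: x_{n+1} = x_n - f(x_n)(x_n - x_{n-1})/(f(x_n) - f(x_{n-1}))

Iteration 1:
  f(0.090000) = -0.909271
  f(0.880000) = 0.561472
  x_2 = 0.880000 - 0.561472×(0.880000 - 0.090000)/(0.561472 - (-0.909271))
       = 0.578409
Iteration 2:
  f(0.880000) = 0.561472
  f(0.578409) = -0.228080
  x_3 = 0.578409 - (-0.228080)×(0.578409 - 0.880000)/(-0.228080 - 0.561472)
       = 0.665530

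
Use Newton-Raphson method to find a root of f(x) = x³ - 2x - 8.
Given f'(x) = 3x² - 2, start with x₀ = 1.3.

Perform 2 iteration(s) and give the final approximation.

f(x) = x³ - 2x - 8
f'(x) = 3x² - 2
x₀ = 1.3

Newton-Raphson formula: x_{n+1} = x_n - f(x_n)/f'(x_n)

Iteration 1:
  f(1.300000) = -8.403000
  f'(1.300000) = 3.070000
  x_1 = 1.300000 - (-8.403000)/3.070000 = 4.037134
Iteration 2:
  f(4.037134) = 49.724741
  f'(4.037134) = 46.895342
  x_2 = 4.037134 - 49.724741/46.895342 = 2.976799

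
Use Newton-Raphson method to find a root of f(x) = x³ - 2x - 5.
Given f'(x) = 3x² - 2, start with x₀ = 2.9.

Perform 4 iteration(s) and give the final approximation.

f(x) = x³ - 2x - 5
f'(x) = 3x² - 2
x₀ = 2.9

Newton-Raphson formula: x_{n+1} = x_n - f(x_n)/f'(x_n)

Iteration 1:
  f(2.900000) = 13.589000
  f'(2.900000) = 23.230000
  x_1 = 2.900000 - 13.589000/23.230000 = 2.315024
Iteration 2:
  f(2.315024) = 2.776939
  f'(2.315024) = 14.078004
  x_2 = 2.315024 - 2.776939/14.078004 = 2.117770
Iteration 3:
  f(2.117770) = 0.262551
  f'(2.117770) = 11.454848
  x_3 = 2.117770 - 0.262551/11.454848 = 2.094849
Iteration 4:
  f(2.094849) = 0.003326
  f'(2.094849) = 11.165182
  x_4 = 2.094849 - 0.003326/11.165182 = 2.094552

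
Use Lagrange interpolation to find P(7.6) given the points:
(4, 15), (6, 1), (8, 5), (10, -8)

Lagrange interpolation formula:
P(x) = Σ yᵢ × Lᵢ(x)
where Lᵢ(x) = Π_{j≠i} (x - xⱼ)/(xᵢ - xⱼ)

L_0(7.6) = (7.6 - 6)/(4 - 6) × (7.6 - 8)/(4 - 8) × (7.6 - 10)/(4 - 10) = -0.032000
L_1(7.6) = (7.6 - 4)/(6 - 4) × (7.6 - 8)/(6 - 8) × (7.6 - 10)/(6 - 10) = 0.216000
L_2(7.6) = (7.6 - 4)/(8 - 4) × (7.6 - 6)/(8 - 6) × (7.6 - 10)/(8 - 10) = 0.864000
L_3(7.6) = (7.6 - 4)/(10 - 4) × (7.6 - 6)/(10 - 6) × (7.6 - 8)/(10 - 8) = -0.048000

P(7.6) = 15×L_0(7.6) + 1×L_1(7.6) + 5×L_2(7.6) + (-8)×L_3(7.6)
P(7.6) = 4.440000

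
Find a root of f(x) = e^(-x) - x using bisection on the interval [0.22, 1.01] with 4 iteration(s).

f(x) = e^(-x) - x
Initial interval: [0.22, 1.01]

Iteration 1:
  c_1 = (0.220000 + 1.010000)/2 = 0.615000
  f(c_1) = f(0.615000) = -0.074359
  f(a) × f(c) < 0, new interval: [0.220000, 0.615000]
Iteration 2:
  c_2 = (0.220000 + 0.615000)/2 = 0.417500
  f(c_2) = f(0.417500) = 0.241191
  f(a) × f(c) ≥ 0, new interval: [0.417500, 0.615000]
Iteration 3:
  c_3 = (0.417500 + 0.615000)/2 = 0.516250
  f(c_3) = f(0.516250) = 0.080504
  f(a) × f(c) ≥ 0, new interval: [0.516250, 0.615000]
Iteration 4:
  c_4 = (0.516250 + 0.615000)/2 = 0.565625
  f(c_4) = f(0.565625) = 0.002380
  f(a) × f(c) ≥ 0, new interval: [0.565625, 0.615000]

After 4 iteration(s), the approximation is c_4 = 0.565625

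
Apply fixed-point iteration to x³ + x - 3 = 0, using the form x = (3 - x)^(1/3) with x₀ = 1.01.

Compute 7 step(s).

Equation: x³ + x - 3 = 0
Fixed-point form: x = (3 - x)^(1/3)
x₀ = 1.01

x_1 = g(1.010000) = 1.257818
x_2 = g(1.257818) = 1.203274
x_3 = g(1.203274) = 1.215702
x_4 = g(1.215702) = 1.212893
x_5 = g(1.212893) = 1.213529
x_6 = g(1.213529) = 1.213385
x_7 = g(1.213385) = 1.213418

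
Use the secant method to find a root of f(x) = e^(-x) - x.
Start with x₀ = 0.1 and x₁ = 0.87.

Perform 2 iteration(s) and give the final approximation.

f(x) = e^(-x) - x
x₀ = 0.1, x₁ = 0.87

Secant formula: x_{n+1} = x_n - f(x_n)(x_n - x_{n-1})/(f(x_n) - f(x_{n-1}))

Iteration 1:
  f(0.100000) = 0.804837
  f(0.870000) = -0.451048
  x_2 = 0.870000 - (-0.451048)×(0.870000 - 0.100000)/(-0.451048 - 0.804837)
       = 0.593456
Iteration 2:
  f(0.870000) = -0.451048
  f(0.593456) = -0.041042
  x_3 = 0.593456 - (-0.041042)×(0.593456 - 0.870000)/(-0.041042 - (-0.451048))
       = 0.565774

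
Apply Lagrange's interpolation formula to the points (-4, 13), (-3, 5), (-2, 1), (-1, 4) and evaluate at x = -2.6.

Lagrange interpolation formula:
P(x) = Σ yᵢ × Lᵢ(x)
where Lᵢ(x) = Π_{j≠i} (x - xⱼ)/(xᵢ - xⱼ)

L_0(-2.6) = (-2.6 - (-3))/(-4 - (-3)) × (-2.6 - (-2))/(-4 - (-2)) × (-2.6 - (-1))/(-4 - (-1)) = -0.064000
L_1(-2.6) = (-2.6 - (-4))/(-3 - (-4)) × (-2.6 - (-2))/(-3 - (-2)) × (-2.6 - (-1))/(-3 - (-1)) = 0.672000
L_2(-2.6) = (-2.6 - (-4))/(-2 - (-4)) × (-2.6 - (-3))/(-2 - (-3)) × (-2.6 - (-1))/(-2 - (-1)) = 0.448000
L_3(-2.6) = (-2.6 - (-4))/(-1 - (-4)) × (-2.6 - (-3))/(-1 - (-3)) × (-2.6 - (-2))/(-1 - (-2)) = -0.056000

P(-2.6) = 13×L_0(-2.6) + 5×L_1(-2.6) + 1×L_2(-2.6) + 4×L_3(-2.6)
P(-2.6) = 2.752000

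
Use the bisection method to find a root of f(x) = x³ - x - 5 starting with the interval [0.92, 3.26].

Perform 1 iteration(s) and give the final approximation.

f(x) = x³ - x - 5
Initial interval: [0.92, 3.26]

Iteration 1:
  c_1 = (0.920000 + 3.260000)/2 = 2.090000
  f(c_1) = f(2.090000) = 2.039329
  f(a) × f(c) < 0, new interval: [0.920000, 2.090000]

After 1 iteration(s), the approximation is c_1 = 2.090000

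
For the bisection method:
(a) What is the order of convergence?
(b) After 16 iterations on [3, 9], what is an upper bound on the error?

(a) Bisection has linear (order 1) convergence; the error is halved each step.

(b) Error bound = (b-a)/2^n = (9 - 3)/2^{16}
    = 6/2^{16}

(a) 1 (linear); (b) error ≤ 9.16e-05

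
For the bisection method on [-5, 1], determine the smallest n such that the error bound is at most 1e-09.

We need (b-a)/2^n ≤ 1e-09
(1 - (-5))/2^n ≤ 1e-09
6/2^n ≤ 1e-09
2^n ≥ 6000000000
n ≥ log₂(6000000000) = 32.48
n ≥ 33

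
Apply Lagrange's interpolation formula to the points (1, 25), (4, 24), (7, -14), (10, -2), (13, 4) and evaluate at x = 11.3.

Lagrange interpolation formula:
P(x) = Σ yᵢ × Lᵢ(x)
where Lᵢ(x) = Π_{j≠i} (x - xⱼ)/(xᵢ - xⱼ)

L_0(11.3) = (11.3 - 4)/(1 - 4) × (11.3 - 7)/(1 - 7) × (11.3 - 10)/(1 - 10) × (11.3 - 13)/(1 - 13) = -0.035685
L_1(11.3) = (11.3 - 1)/(4 - 1) × (11.3 - 7)/(4 - 7) × (11.3 - 10)/(4 - 10) × (11.3 - 13)/(4 - 13) = 0.201401
L_2(11.3) = (11.3 - 1)/(7 - 1) × (11.3 - 4)/(7 - 4) × (11.3 - 10)/(7 - 10) × (11.3 - 13)/(7 - 13) = -0.512870
L_3(11.3) = (11.3 - 1)/(10 - 1) × (11.3 - 4)/(10 - 4) × (11.3 - 7)/(10 - 7) × (11.3 - 13)/(10 - 13) = 1.130944
L_4(11.3) = (11.3 - 1)/(13 - 1) × (11.3 - 4)/(13 - 4) × (11.3 - 7)/(13 - 7) × (11.3 - 10)/(13 - 10) = 0.216210

P(11.3) = 25×L_0(11.3) + 24×L_1(11.3) + (-14)×L_2(11.3) + (-2)×L_3(11.3) + 4×L_4(11.3)
P(11.3) = 9.724628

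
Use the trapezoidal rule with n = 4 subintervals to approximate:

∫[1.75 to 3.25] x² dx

f(x) = x²
a = 1.75, b = 3.25, n = 4
h = (b - a)/n = 0.375000

Trapezoidal rule: (h/2)[f(x₀) + 2f(x₁) + 2f(x₂) + ... + f(xₙ)]

x_0 = 1.7500, f(x_0) = 3.062500, coefficient = 1
x_1 = 2.1250, f(x_1) = 4.515625, coefficient = 2
x_2 = 2.5000, f(x_2) = 6.250000, coefficient = 2
x_3 = 2.8750, f(x_3) = 8.265625, coefficient = 2
x_4 = 3.2500, f(x_4) = 10.562500, coefficient = 1

I ≈ (0.375000/2) × 51.687500 = 9.691406
Exact value: 9.656250
Error: 0.035156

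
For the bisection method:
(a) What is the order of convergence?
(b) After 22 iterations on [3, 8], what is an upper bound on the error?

(a) Bisection has linear (order 1) convergence; the error is halved each step.

(b) Error bound = (b-a)/2^n = (8 - 3)/2^{22}
    = 5/2^{22}

(a) 1 (linear); (b) error ≤ 1.19e-06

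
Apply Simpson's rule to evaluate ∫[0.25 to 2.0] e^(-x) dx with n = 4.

f(x) = e^(-x)
a = 0.25, b = 2.0, n = 4
h = (b - a)/n = 0.437500

Simpson's rule: (h/3)[f(x₀) + 4f(x₁) + 2f(x₂) + ... + f(xₙ)]

x_0 = 0.2500, f(x_0) = 0.778801, coefficient = 1
x_1 = 0.6875, f(x_1) = 0.502832, coefficient = 4
x_2 = 1.1250, f(x_2) = 0.324652, coefficient = 2
x_3 = 1.5625, f(x_3) = 0.209611, coefficient = 4
x_4 = 2.0000, f(x_4) = 0.135335, coefficient = 1

I ≈ (0.437500/3) × 4.413213 = 0.643594
Exact value: 0.643465
Error: 0.000128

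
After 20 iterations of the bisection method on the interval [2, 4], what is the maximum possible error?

Bisection error bound: |error| ≤ (b-a)/2^n
|error| ≤ (4 - 2)/2^20 = 2/2^20
|error| ≤ 0.0000019073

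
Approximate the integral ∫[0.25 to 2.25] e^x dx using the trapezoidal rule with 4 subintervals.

f(x) = e^x
a = 0.25, b = 2.25, n = 4
h = (b - a)/n = 0.500000

Trapezoidal rule: (h/2)[f(x₀) + 2f(x₁) + 2f(x₂) + ... + f(xₙ)]

x_0 = 0.2500, f(x_0) = 1.284025, coefficient = 1
x_1 = 0.7500, f(x_1) = 2.117000, coefficient = 2
x_2 = 1.2500, f(x_2) = 3.490343, coefficient = 2
x_3 = 1.7500, f(x_3) = 5.754603, coefficient = 2
x_4 = 2.2500, f(x_4) = 9.487736, coefficient = 1

I ≈ (0.500000/2) × 33.495653 = 8.373913
Exact value: 8.203710
Error: 0.170203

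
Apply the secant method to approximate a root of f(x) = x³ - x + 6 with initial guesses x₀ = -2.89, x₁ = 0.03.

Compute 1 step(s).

f(x) = x³ - x + 6
x₀ = -2.89, x₁ = 0.03

Secant formula: x_{n+1} = x_n - f(x_n)(x_n - x_{n-1})/(f(x_n) - f(x_{n-1}))

Iteration 1:
  f(-2.890000) = -15.247569
  f(0.030000) = 5.970027
  x_2 = 0.030000 - 5.970027×(0.030000 - (-2.890000))/(5.970027 - (-15.247569))
       = -0.791605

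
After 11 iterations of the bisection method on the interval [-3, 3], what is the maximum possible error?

Bisection error bound: |error| ≤ (b-a)/2^n
|error| ≤ (3 - (-3))/2^11 = 6/2^11
|error| ≤ 0.0029296875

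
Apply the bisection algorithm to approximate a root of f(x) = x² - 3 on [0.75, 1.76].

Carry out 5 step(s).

f(x) = x² - 3
Initial interval: [0.75, 1.76]

Iteration 1:
  c_1 = (0.750000 + 1.760000)/2 = 1.255000
  f(c_1) = f(1.255000) = -1.424975
  f(a) × f(c) ≥ 0, new interval: [1.255000, 1.760000]
Iteration 2:
  c_2 = (1.255000 + 1.760000)/2 = 1.507500
  f(c_2) = f(1.507500) = -0.727444
  f(a) × f(c) ≥ 0, new interval: [1.507500, 1.760000]
Iteration 3:
  c_3 = (1.507500 + 1.760000)/2 = 1.633750
  f(c_3) = f(1.633750) = -0.330861
  f(a) × f(c) ≥ 0, new interval: [1.633750, 1.760000]
Iteration 4:
  c_4 = (1.633750 + 1.760000)/2 = 1.696875
  f(c_4) = f(1.696875) = -0.120615
  f(a) × f(c) ≥ 0, new interval: [1.696875, 1.760000]
Iteration 5:
  c_5 = (1.696875 + 1.760000)/2 = 1.728438
  f(c_5) = f(1.728438) = -0.012504
  f(a) × f(c) ≥ 0, new interval: [1.728438, 1.760000]

After 5 iteration(s), the approximation is c_5 = 1.728438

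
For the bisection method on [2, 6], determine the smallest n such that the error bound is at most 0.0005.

We need (b-a)/2^n ≤ 0.0005
(6 - 2)/2^n ≤ 0.0005
4/2^n ≤ 0.0005
2^n ≥ 8000
n ≥ log₂(8000) = 12.97
n ≥ 13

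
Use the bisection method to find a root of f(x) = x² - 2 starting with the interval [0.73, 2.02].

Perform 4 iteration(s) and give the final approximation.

f(x) = x² - 2
Initial interval: [0.73, 2.02]

Iteration 1:
  c_1 = (0.730000 + 2.020000)/2 = 1.375000
  f(c_1) = f(1.375000) = -0.109375
  f(a) × f(c) ≥ 0, new interval: [1.375000, 2.020000]
Iteration 2:
  c_2 = (1.375000 + 2.020000)/2 = 1.697500
  f(c_2) = f(1.697500) = 0.881506
  f(a) × f(c) < 0, new interval: [1.375000, 1.697500]
Iteration 3:
  c_3 = (1.375000 + 1.697500)/2 = 1.536250
  f(c_3) = f(1.536250) = 0.360064
  f(a) × f(c) < 0, new interval: [1.375000, 1.536250]
Iteration 4:
  c_4 = (1.375000 + 1.536250)/2 = 1.455625
  f(c_4) = f(1.455625) = 0.118844
  f(a) × f(c) < 0, new interval: [1.375000, 1.455625]

After 4 iteration(s), the approximation is c_4 = 1.455625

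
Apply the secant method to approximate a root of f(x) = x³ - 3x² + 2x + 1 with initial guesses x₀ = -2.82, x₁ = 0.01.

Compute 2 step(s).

f(x) = x³ - 3x² + 2x + 1
x₀ = -2.82, x₁ = 0.01

Secant formula: x_{n+1} = x_n - f(x_n)(x_n - x_{n-1})/(f(x_n) - f(x_{n-1}))

Iteration 1:
  f(-2.820000) = -50.922968
  f(0.010000) = 1.019701
  x_2 = 0.010000 - 1.019701×(0.010000 - (-2.820000))/(1.019701 - (-50.922968))
       = -0.045557
Iteration 2:
  f(0.010000) = 1.019701
  f(-0.045557) = 0.902566
  x_3 = -0.045557 - 0.902566×(-0.045557 - 0.010000)/(0.902566 - 1.019701)
       = -0.473640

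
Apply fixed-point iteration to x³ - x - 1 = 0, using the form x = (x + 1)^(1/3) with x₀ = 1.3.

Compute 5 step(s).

Equation: x³ - x - 1 = 0
Fixed-point form: x = (x + 1)^(1/3)
x₀ = 1.3

x_1 = g(1.300000) = 1.320006
x_2 = g(1.320006) = 1.323822
x_3 = g(1.323822) = 1.324548
x_4 = g(1.324548) = 1.324686
x_5 = g(1.324686) = 1.324712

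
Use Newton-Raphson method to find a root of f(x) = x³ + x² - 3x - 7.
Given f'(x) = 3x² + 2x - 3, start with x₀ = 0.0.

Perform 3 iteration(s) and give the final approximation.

f(x) = x³ + x² - 3x - 7
f'(x) = 3x² + 2x - 3
x₀ = 0.0

Newton-Raphson formula: x_{n+1} = x_n - f(x_n)/f'(x_n)

Iteration 1:
  f(0.000000) = -7.000000
  f'(0.000000) = -3.000000
  x_1 = 0.000000 - (-7.000000)/(-3.000000) = -2.333333
Iteration 2:
  f(-2.333333) = -7.259259
  f'(-2.333333) = 8.666667
  x_2 = -2.333333 - (-7.259259)/8.666667 = -1.495726
Iteration 3:
  f(-1.495726) = -3.621859
  f'(-1.495726) = 0.720140
  x_3 = -1.495726 - (-3.621859)/0.720140 = 3.533653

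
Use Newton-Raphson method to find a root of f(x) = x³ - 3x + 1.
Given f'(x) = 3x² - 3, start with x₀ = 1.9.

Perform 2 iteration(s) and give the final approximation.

f(x) = x³ - 3x + 1
f'(x) = 3x² - 3
x₀ = 1.9

Newton-Raphson formula: x_{n+1} = x_n - f(x_n)/f'(x_n)

Iteration 1:
  f(1.900000) = 2.159000
  f'(1.900000) = 7.830000
  x_1 = 1.900000 - 2.159000/7.830000 = 1.624266
Iteration 2:
  f(1.624266) = 0.412404
  f'(1.624266) = 4.914717
  x_2 = 1.624266 - 0.412404/4.914717 = 1.540354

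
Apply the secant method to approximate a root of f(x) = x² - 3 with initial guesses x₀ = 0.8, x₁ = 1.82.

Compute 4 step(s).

f(x) = x² - 3
x₀ = 0.8, x₁ = 1.82

Secant formula: x_{n+1} = x_n - f(x_n)(x_n - x_{n-1})/(f(x_n) - f(x_{n-1}))

Iteration 1:
  f(0.800000) = -2.360000
  f(1.820000) = 0.312400
  x_2 = 1.820000 - 0.312400×(1.820000 - 0.800000)/(0.312400 - (-2.360000))
       = 1.700763
Iteration 2:
  f(1.820000) = 0.312400
  f(1.700763) = -0.107404
  x_3 = 1.700763 - (-0.107404)×(1.700763 - 1.820000)/(-0.107404 - 0.312400)
       = 1.731269
Iteration 3:
  f(1.700763) = -0.107404
  f(1.731269) = -0.002707
  x_4 = 1.731269 - (-0.002707)×(1.731269 - 1.700763)/(-0.002707 - (-0.107404))
       = 1.732058
Iteration 4:
  f(1.731269) = -0.002707
  f(1.732058) = 0.000025
  x_5 = 1.732058 - 0.000025×(1.732058 - 1.731269)/(0.000025 - (-0.002707))
       = 1.732051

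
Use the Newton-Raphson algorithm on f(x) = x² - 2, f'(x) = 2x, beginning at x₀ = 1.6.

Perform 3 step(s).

f(x) = x² - 2
f'(x) = 2x
x₀ = 1.6

Newton-Raphson formula: x_{n+1} = x_n - f(x_n)/f'(x_n)

Iteration 1:
  f(1.600000) = 0.560000
  f'(1.600000) = 3.200000
  x_1 = 1.600000 - 0.560000/3.200000 = 1.425000
Iteration 2:
  f(1.425000) = 0.030625
  f'(1.425000) = 2.850000
  x_2 = 1.425000 - 0.030625/2.850000 = 1.414254
Iteration 3:
  f(1.414254) = 0.000115
  f'(1.414254) = 2.828509
  x_3 = 1.414254 - 0.000115/2.828509 = 1.414214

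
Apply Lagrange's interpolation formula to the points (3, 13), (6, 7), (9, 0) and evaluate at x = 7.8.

Lagrange interpolation formula:
P(x) = Σ yᵢ × Lᵢ(x)
where Lᵢ(x) = Π_{j≠i} (x - xⱼ)/(xᵢ - xⱼ)

L_0(7.8) = (7.8 - 6)/(3 - 6) × (7.8 - 9)/(3 - 9) = -0.120000
L_1(7.8) = (7.8 - 3)/(6 - 3) × (7.8 - 9)/(6 - 9) = 0.640000
L_2(7.8) = (7.8 - 3)/(9 - 3) × (7.8 - 6)/(9 - 6) = 0.480000

P(7.8) = 13×L_0(7.8) + 7×L_1(7.8) + 0×L_2(7.8)
P(7.8) = 2.920000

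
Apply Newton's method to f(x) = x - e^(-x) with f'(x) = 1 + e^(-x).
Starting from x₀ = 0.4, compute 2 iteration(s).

f(x) = x - e^(-x)
f'(x) = 1 + e^(-x)
x₀ = 0.4

Newton-Raphson formula: x_{n+1} = x_n - f(x_n)/f'(x_n)

Iteration 1:
  f(0.400000) = -0.270320
  f'(0.400000) = 1.670320
  x_1 = 0.400000 - (-0.270320)/1.670320 = 0.561837
Iteration 2:
  f(0.561837) = -0.008323
  f'(0.561837) = 1.570161
  x_2 = 0.561837 - (-0.008323)/1.570161 = 0.567138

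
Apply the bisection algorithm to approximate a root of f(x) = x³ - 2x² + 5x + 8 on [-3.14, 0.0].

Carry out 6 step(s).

f(x) = x³ - 2x² + 5x + 8
Initial interval: [-3.14, 0.0]

Iteration 1:
  c_1 = (-3.140000 + 0.000000)/2 = -1.570000
  f(c_1) = f(-1.570000) = -8.649693
  f(a) × f(c) ≥ 0, new interval: [-1.570000, 0.000000]
Iteration 2:
  c_2 = (-1.570000 + 0.000000)/2 = -0.785000
  f(c_2) = f(-0.785000) = 2.358813
  f(a) × f(c) < 0, new interval: [-1.570000, -0.785000]
Iteration 3:
  c_3 = (-1.570000 + (-0.785000))/2 = -1.177500
  f(c_3) = f(-1.177500) = -2.293124
  f(a) × f(c) ≥ 0, new interval: [-1.177500, -0.785000]
Iteration 4:
  c_4 = (-1.177500 + (-0.785000))/2 = -0.981250
  f(c_4) = f(-0.981250) = 0.223249
  f(a) × f(c) < 0, new interval: [-1.177500, -0.981250]
Iteration 5:
  c_5 = (-1.177500 + (-0.981250))/2 = -1.079375
  f(c_5) = f(-1.079375) = -0.984502
  f(a) × f(c) ≥ 0, new interval: [-1.079375, -0.981250]
Iteration 6:
  c_6 = (-1.079375 + (-0.981250))/2 = -1.030312
  f(c_6) = f(-1.030312) = -0.368372
  f(a) × f(c) ≥ 0, new interval: [-1.030312, -0.981250]

After 6 iteration(s), the approximation is c_6 = -1.030312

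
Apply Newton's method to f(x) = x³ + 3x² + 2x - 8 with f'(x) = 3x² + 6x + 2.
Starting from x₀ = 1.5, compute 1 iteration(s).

f(x) = x³ + 3x² + 2x - 8
f'(x) = 3x² + 6x + 2
x₀ = 1.5

Newton-Raphson formula: x_{n+1} = x_n - f(x_n)/f'(x_n)

Iteration 1:
  f(1.500000) = 5.125000
  f'(1.500000) = 17.750000
  x_1 = 1.500000 - 5.125000/17.750000 = 1.211268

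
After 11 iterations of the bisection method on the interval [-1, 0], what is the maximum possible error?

Bisection error bound: |error| ≤ (b-a)/2^n
|error| ≤ (0 - (-1))/2^11 = 1/2^11
|error| ≤ 0.0004882812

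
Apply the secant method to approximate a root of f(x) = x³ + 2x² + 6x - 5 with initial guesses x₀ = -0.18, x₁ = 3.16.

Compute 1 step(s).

f(x) = x³ + 2x² + 6x - 5
x₀ = -0.18, x₁ = 3.16

Secant formula: x_{n+1} = x_n - f(x_n)(x_n - x_{n-1})/(f(x_n) - f(x_{n-1}))

Iteration 1:
  f(-0.180000) = -6.021032
  f(3.160000) = 65.485696
  x_2 = 3.160000 - 65.485696×(3.160000 - (-0.180000))/(65.485696 - (-6.021032))
       = 0.101236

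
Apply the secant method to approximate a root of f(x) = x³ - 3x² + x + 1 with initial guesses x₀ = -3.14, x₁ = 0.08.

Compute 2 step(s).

f(x) = x³ - 3x² + x + 1
x₀ = -3.14, x₁ = 0.08

Secant formula: x_{n+1} = x_n - f(x_n)(x_n - x_{n-1})/(f(x_n) - f(x_{n-1}))

Iteration 1:
  f(-3.140000) = -62.677944
  f(0.080000) = 1.061312
  x_2 = 0.080000 - 1.061312×(0.080000 - (-3.140000))/(1.061312 - (-62.677944))
       = 0.026384
Iteration 2:
  f(0.080000) = 1.061312
  f(0.026384) = 1.024314
  x_3 = 0.026384 - 1.024314×(0.026384 - 0.080000)/(1.024314 - 1.061312)
       = -1.458013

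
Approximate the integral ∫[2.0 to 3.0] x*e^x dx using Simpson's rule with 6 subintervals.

f(x) = x*e^x
a = 2.0, b = 3.0, n = 6
h = (b - a)/n = 0.166667

Simpson's rule: (h/3)[f(x₀) + 4f(x₁) + 2f(x₂) + ... + f(xₙ)]

x_0 = 2.0000, f(x_0) = 14.778112, coefficient = 1
x_1 = 2.1667, f(x_1) = 18.913133, coefficient = 4
x_2 = 2.3333, f(x_2) = 24.061937, coefficient = 2
x_3 = 2.5000, f(x_3) = 30.456235, coefficient = 4
x_4 = 2.6667, f(x_4) = 38.378443, coefficient = 2
x_5 = 2.8333, f(x_5) = 48.172446, coefficient = 4
x_6 = 3.0000, f(x_6) = 60.256611, coefficient = 1

I ≈ (0.166667/3) × 590.082740 = 32.782374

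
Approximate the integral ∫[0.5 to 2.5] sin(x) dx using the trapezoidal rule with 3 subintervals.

f(x) = sin(x)
a = 0.5, b = 2.5, n = 3
h = (b - a)/n = 0.666667

Trapezoidal rule: (h/2)[f(x₀) + 2f(x₁) + 2f(x₂) + ... + f(xₙ)]

x_0 = 0.5000, f(x_0) = 0.479426, coefficient = 1
x_1 = 1.1667, f(x_1) = 0.919445, coefficient = 2
x_2 = 1.8333, f(x_2) = 0.965735, coefficient = 2
x_3 = 2.5000, f(x_3) = 0.598472, coefficient = 1

I ≈ (0.666667/2) × 4.848257 = 1.616086
Exact value: 1.678726
Error: 0.062641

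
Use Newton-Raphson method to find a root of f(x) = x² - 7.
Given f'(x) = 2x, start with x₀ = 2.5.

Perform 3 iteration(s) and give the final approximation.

f(x) = x² - 7
f'(x) = 2x
x₀ = 2.5

Newton-Raphson formula: x_{n+1} = x_n - f(x_n)/f'(x_n)

Iteration 1:
  f(2.500000) = -0.750000
  f'(2.500000) = 5.000000
  x_1 = 2.500000 - (-0.750000)/5.000000 = 2.650000
Iteration 2:
  f(2.650000) = 0.022500
  f'(2.650000) = 5.300000
  x_2 = 2.650000 - 0.022500/5.300000 = 2.645755
Iteration 3:
  f(2.645755) = 0.000018
  f'(2.645755) = 5.291509
  x_3 = 2.645755 - 0.000018/5.291509 = 2.645751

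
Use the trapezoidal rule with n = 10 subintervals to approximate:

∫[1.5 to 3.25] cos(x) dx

f(x) = cos(x)
a = 1.5, b = 3.25, n = 10
h = (b - a)/n = 0.175000

Trapezoidal rule: (h/2)[f(x₀) + 2f(x₁) + 2f(x₂) + ... + f(xₙ)]

x_0 = 1.5000, f(x_0) = 0.070737, coefficient = 1
x_1 = 1.6750, f(x_1) = -0.104015, coefficient = 2
x_2 = 1.8500, f(x_2) = -0.275590, coefficient = 2
x_3 = 2.0250, f(x_3) = -0.438747, coefficient = 2
x_4 = 2.2000, f(x_4) = -0.588501, coefficient = 2
x_5 = 2.3750, f(x_5) = -0.720278, coefficient = 2
x_6 = 2.5500, f(x_6) = -0.830054, coefficient = 2
x_7 = 2.7250, f(x_7) = -0.914473, coefficient = 2
x_8 = 2.9000, f(x_8) = -0.970958, coefficient = 2
x_9 = 3.0750, f(x_9) = -0.997784, coefficient = 2
x_10 = 3.2500, f(x_10) = -0.994130, coefficient = 1

I ≈ (0.175000/2) × -12.604193 = -1.102867
Exact value: -1.105690
Error: 0.002823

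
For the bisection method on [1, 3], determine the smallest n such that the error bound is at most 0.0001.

We need (b-a)/2^n ≤ 0.0001
(3 - 1)/2^n ≤ 0.0001
2/2^n ≤ 0.0001
2^n ≥ 20000
n ≥ log₂(20000) = 14.29
n ≥ 15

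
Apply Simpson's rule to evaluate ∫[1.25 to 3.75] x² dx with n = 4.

f(x) = x²
a = 1.25, b = 3.75, n = 4
h = (b - a)/n = 0.625000

Simpson's rule: (h/3)[f(x₀) + 4f(x₁) + 2f(x₂) + ... + f(xₙ)]

x_0 = 1.2500, f(x_0) = 1.562500, coefficient = 1
x_1 = 1.8750, f(x_1) = 3.515625, coefficient = 4
x_2 = 2.5000, f(x_2) = 6.250000, coefficient = 2
x_3 = 3.1250, f(x_3) = 9.765625, coefficient = 4
x_4 = 3.7500, f(x_4) = 14.062500, coefficient = 1

I ≈ (0.625000/3) × 81.250000 = 16.927083
Exact value: 16.927083
Error: 0.000000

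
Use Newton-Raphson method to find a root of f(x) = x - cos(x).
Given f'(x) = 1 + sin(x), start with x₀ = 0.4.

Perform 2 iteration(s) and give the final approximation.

f(x) = x - cos(x)
f'(x) = 1 + sin(x)
x₀ = 0.4

Newton-Raphson formula: x_{n+1} = x_n - f(x_n)/f'(x_n)

Iteration 1:
  f(0.400000) = -0.521061
  f'(0.400000) = 1.389418
  x_1 = 0.400000 - (-0.521061)/1.389418 = 0.775021
Iteration 2:
  f(0.775021) = 0.060615
  f'(0.775021) = 1.699731
  x_2 = 0.775021 - 0.060615/1.699731 = 0.739360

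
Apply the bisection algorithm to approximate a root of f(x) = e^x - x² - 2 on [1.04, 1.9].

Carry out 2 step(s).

f(x) = e^x - x² - 2
Initial interval: [1.04, 1.9]

Iteration 1:
  c_1 = (1.040000 + 1.900000)/2 = 1.470000
  f(c_1) = f(1.470000) = 0.188335
  f(a) × f(c) < 0, new interval: [1.040000, 1.470000]
Iteration 2:
  c_2 = (1.040000 + 1.470000)/2 = 1.255000
  f(c_2) = f(1.255000) = -0.067187
  f(a) × f(c) ≥ 0, new interval: [1.255000, 1.470000]

After 2 iteration(s), the approximation is c_2 = 1.255000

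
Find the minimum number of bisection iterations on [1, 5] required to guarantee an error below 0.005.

We need (b-a)/2^n ≤ 0.005
(5 - 1)/2^n ≤ 0.005
4/2^n ≤ 0.005
2^n ≥ 800
n ≥ log₂(800) = 9.64
n ≥ 10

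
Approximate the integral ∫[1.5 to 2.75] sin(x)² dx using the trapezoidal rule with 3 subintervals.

f(x) = sin(x)²
a = 1.5, b = 2.75, n = 3
h = (b - a)/n = 0.416667

Trapezoidal rule: (h/2)[f(x₀) + 2f(x₁) + 2f(x₂) + ... + f(xₙ)]

x_0 = 1.5000, f(x_0) = 0.994996, coefficient = 1
x_1 = 1.9167, f(x_1) = 0.885068, coefficient = 2
x_2 = 2.3333, f(x_2) = 0.522853, coefficient = 2
x_3 = 2.7500, f(x_3) = 0.145665, coefficient = 1

I ≈ (0.416667/2) × 3.956505 = 0.824272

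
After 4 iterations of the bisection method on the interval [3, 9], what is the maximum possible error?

Bisection error bound: |error| ≤ (b-a)/2^n
|error| ≤ (9 - 3)/2^4 = 6/2^4
|error| ≤ 0.3750000000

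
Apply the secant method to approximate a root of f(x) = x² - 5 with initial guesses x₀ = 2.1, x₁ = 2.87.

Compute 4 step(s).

f(x) = x² - 5
x₀ = 2.1, x₁ = 2.87

Secant formula: x_{n+1} = x_n - f(x_n)(x_n - x_{n-1})/(f(x_n) - f(x_{n-1}))

Iteration 1:
  f(2.100000) = -0.590000
  f(2.870000) = 3.236900
  x_2 = 2.870000 - 3.236900×(2.870000 - 2.100000)/(3.236900 - (-0.590000))
       = 2.218712
Iteration 2:
  f(2.870000) = 3.236900
  f(2.218712) = -0.077316
  x_3 = 2.218712 - (-0.077316)×(2.218712 - 2.870000)/(-0.077316 - 3.236900)
       = 2.233906
Iteration 3:
  f(2.218712) = -0.077316
  f(2.233906) = -0.009665
  x_4 = 2.233906 - (-0.009665)×(2.233906 - 2.218712)/(-0.009665 - (-0.077316))
       = 2.236076
Iteration 4:
  f(2.233906) = -0.009665
  f(2.236076) = 0.000038
  x_5 = 2.236076 - 0.000038×(2.236076 - 2.233906)/(0.000038 - (-0.009665))
       = 2.236068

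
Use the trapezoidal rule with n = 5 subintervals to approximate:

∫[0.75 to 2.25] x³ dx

f(x) = x³
a = 0.75, b = 2.25, n = 5
h = (b - a)/n = 0.300000

Trapezoidal rule: (h/2)[f(x₀) + 2f(x₁) + 2f(x₂) + ... + f(xₙ)]

x_0 = 0.7500, f(x_0) = 0.421875, coefficient = 1
x_1 = 1.0500, f(x_1) = 1.157625, coefficient = 2
x_2 = 1.3500, f(x_2) = 2.460375, coefficient = 2
x_3 = 1.6500, f(x_3) = 4.492125, coefficient = 2
x_4 = 1.9500, f(x_4) = 7.414875, coefficient = 2
x_5 = 2.2500, f(x_5) = 11.390625, coefficient = 1

I ≈ (0.300000/2) × 42.862500 = 6.429375
Exact value: 6.328125
Error: 0.101250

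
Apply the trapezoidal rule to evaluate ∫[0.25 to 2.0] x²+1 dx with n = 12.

f(x) = x²+1
a = 0.25, b = 2.0, n = 12
h = (b - a)/n = 0.145833

Trapezoidal rule: (h/2)[f(x₀) + 2f(x₁) + 2f(x₂) + ... + f(xₙ)]

x_0 = 0.2500, f(x_0) = 1.062500, coefficient = 1
x_1 = 0.3958, f(x_1) = 1.156684, coefficient = 2
x_2 = 0.5417, f(x_2) = 1.293403, coefficient = 2
x_3 = 0.6875, f(x_3) = 1.472656, coefficient = 2
x_4 = 0.8333, f(x_4) = 1.694444, coefficient = 2
x_5 = 0.9792, f(x_5) = 1.958767, coefficient = 2
x_6 = 1.1250, f(x_6) = 2.265625, coefficient = 2
x_7 = 1.2708, f(x_7) = 2.615017, coefficient = 2
x_8 = 1.4167, f(x_8) = 3.006944, coefficient = 2
x_9 = 1.5625, f(x_9) = 3.441406, coefficient = 2
x_10 = 1.7083, f(x_10) = 3.918403, coefficient = 2
x_11 = 1.8542, f(x_11) = 4.437934, coefficient = 2
x_12 = 2.0000, f(x_12) = 5.000000, coefficient = 1

I ≈ (0.145833/2) × 60.585069 = 4.417661
Exact value: 4.411458
Error: 0.006203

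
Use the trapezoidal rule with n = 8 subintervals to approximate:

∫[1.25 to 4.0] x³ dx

f(x) = x³
a = 1.25, b = 4.0, n = 8
h = (b - a)/n = 0.343750

Trapezoidal rule: (h/2)[f(x₀) + 2f(x₁) + 2f(x₂) + ... + f(xₙ)]

x_0 = 1.2500, f(x_0) = 1.953125, coefficient = 1
x_1 = 1.5938, f(x_1) = 4.048187, coefficient = 2
x_2 = 1.9375, f(x_2) = 7.273193, coefficient = 2
x_3 = 2.2812, f(x_3) = 11.871857, coefficient = 2
x_4 = 2.6250, f(x_4) = 18.087891, coefficient = 2
x_5 = 2.9688, f(x_5) = 26.165009, coefficient = 2
x_6 = 3.3125, f(x_6) = 36.346924, coefficient = 2
x_7 = 3.6562, f(x_7) = 48.877350, coefficient = 2
x_8 = 4.0000, f(x_8) = 64.000000, coefficient = 1

I ≈ (0.343750/2) × 371.293945 = 63.816147
Exact value: 63.389648
Error: 0.426498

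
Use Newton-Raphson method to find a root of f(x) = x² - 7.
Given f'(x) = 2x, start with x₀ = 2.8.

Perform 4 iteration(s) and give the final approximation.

f(x) = x² - 7
f'(x) = 2x
x₀ = 2.8

Newton-Raphson formula: x_{n+1} = x_n - f(x_n)/f'(x_n)

Iteration 1:
  f(2.800000) = 0.840000
  f'(2.800000) = 5.600000
  x_1 = 2.800000 - 0.840000/5.600000 = 2.650000
Iteration 2:
  f(2.650000) = 0.022500
  f'(2.650000) = 5.300000
  x_2 = 2.650000 - 0.022500/5.300000 = 2.645755
Iteration 3:
  f(2.645755) = 0.000018
  f'(2.645755) = 5.291509
  x_3 = 2.645755 - 0.000018/5.291509 = 2.645751
Iteration 4:
  f(2.645751) = 0.000000
  f'(2.645751) = 5.291503
  x_4 = 2.645751 - 0.000000/5.291503 = 2.645751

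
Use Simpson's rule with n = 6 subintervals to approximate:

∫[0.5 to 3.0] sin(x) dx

f(x) = sin(x)
a = 0.5, b = 3.0, n = 6
h = (b - a)/n = 0.416667

Simpson's rule: (h/3)[f(x₀) + 4f(x₁) + 2f(x₂) + ... + f(xₙ)]

x_0 = 0.5000, f(x_0) = 0.479426, coefficient = 1
x_1 = 0.9167, f(x_1) = 0.793578, coefficient = 4
x_2 = 1.3333, f(x_2) = 0.971938, coefficient = 2
x_3 = 1.7500, f(x_3) = 0.983986, coefficient = 4
x_4 = 2.1667, f(x_4) = 0.827660, coefficient = 2
x_5 = 2.5833, f(x_5) = 0.529711, coefficient = 4
x_6 = 3.0000, f(x_6) = 0.141120, coefficient = 1

I ≈ (0.416667/3) × 13.448839 = 1.867894
Exact value: 1.867575
Error: 0.000319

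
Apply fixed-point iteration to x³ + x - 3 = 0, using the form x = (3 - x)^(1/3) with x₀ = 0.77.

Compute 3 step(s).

Equation: x³ + x - 3 = 0
Fixed-point form: x = (3 - x)^(1/3)
x₀ = 0.77

x_1 = g(0.770000) = 1.306477
x_2 = g(1.306477) = 1.191966
x_3 = g(1.191966) = 1.218248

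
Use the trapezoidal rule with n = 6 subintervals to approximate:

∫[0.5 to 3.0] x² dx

f(x) = x²
a = 0.5, b = 3.0, n = 6
h = (b - a)/n = 0.416667

Trapezoidal rule: (h/2)[f(x₀) + 2f(x₁) + 2f(x₂) + ... + f(xₙ)]

x_0 = 0.5000, f(x_0) = 0.250000, coefficient = 1
x_1 = 0.9167, f(x_1) = 0.840278, coefficient = 2
x_2 = 1.3333, f(x_2) = 1.777778, coefficient = 2
x_3 = 1.7500, f(x_3) = 3.062500, coefficient = 2
x_4 = 2.1667, f(x_4) = 4.694444, coefficient = 2
x_5 = 2.5833, f(x_5) = 6.673611, coefficient = 2
x_6 = 3.0000, f(x_6) = 9.000000, coefficient = 1

I ≈ (0.416667/2) × 43.347222 = 9.030671
Exact value: 8.958333
Error: 0.072338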